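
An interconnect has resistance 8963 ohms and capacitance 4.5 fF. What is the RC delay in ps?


Step 1: tau = R * C
Step 2: tau = 8963 * 4.5 fF = 8963 * 4.5e-15 F
Step 3: tau = 4.03335e-11 s = 40.3335 ps

40.3335


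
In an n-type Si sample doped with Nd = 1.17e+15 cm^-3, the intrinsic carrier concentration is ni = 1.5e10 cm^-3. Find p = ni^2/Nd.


Step 1: Since Nd >> ni, n ≈ Nd = 1.17e+15 cm^-3
Step 2: p = ni^2 / n = (1.5e10)^2 / 1.17e+15
Step 3: p = 2.25e20 / 1.17e+15 = 1.92e+05 cm^-3

1.92e+05


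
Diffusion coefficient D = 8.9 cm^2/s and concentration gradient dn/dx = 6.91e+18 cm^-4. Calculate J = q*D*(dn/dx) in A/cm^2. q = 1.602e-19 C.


Step 1: J = q * D * (dn/dx)
Step 2: J = 1.602e-19 * 8.9 * 6.91e+18
Step 3: J = 9.85e+00 A/cm^2

9.85e+00


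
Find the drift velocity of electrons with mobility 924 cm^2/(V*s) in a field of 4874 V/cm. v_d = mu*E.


Step 1: v_d = mu * E
Step 2: v_d = 924 * 4874 = 4503576
Step 3: v_d = 4.50e+06 cm/s

4.50e+06


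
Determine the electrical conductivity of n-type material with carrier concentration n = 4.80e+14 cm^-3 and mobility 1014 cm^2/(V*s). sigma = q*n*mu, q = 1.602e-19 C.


Step 1: sigma = q * n * mu
Step 2: sigma = 1.602e-19 * 4.80e+14 * 1014
Step 3: sigma = 7.797e-02 S/cm

7.797e-02


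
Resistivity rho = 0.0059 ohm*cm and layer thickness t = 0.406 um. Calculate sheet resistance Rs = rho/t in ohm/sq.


Step 1: Convert thickness to cm: t = 0.406 um = 4.0600e-05 cm
Step 2: Rs = rho / t = 0.0059 / 4.0600e-05
Step 3: Rs = 145.3 ohm/sq

145.3


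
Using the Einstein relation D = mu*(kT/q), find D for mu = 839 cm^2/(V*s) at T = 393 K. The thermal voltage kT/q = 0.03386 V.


Step 1: D = mu * (kT/q)
Step 2: D = 839 * 0.03386
Step 3: D = 28.41 cm^2/s

28.41


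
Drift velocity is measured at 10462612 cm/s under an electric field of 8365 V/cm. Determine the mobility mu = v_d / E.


Step 1: mu = v_d / E
Step 2: mu = 10462612 / 8365
Step 3: mu = 1250.76 cm^2/(V*s)

1250.76


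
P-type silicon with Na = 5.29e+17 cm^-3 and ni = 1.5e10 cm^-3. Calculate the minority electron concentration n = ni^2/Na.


Step 1: Majority hole concentration p ≈ Na = 5.29e+17 cm^-3
Step 2: n = ni^2 / Na = (1.5e10)^2 / 5.29e+17
Step 3: n = 4.25e+02 cm^-3

4.25e+02


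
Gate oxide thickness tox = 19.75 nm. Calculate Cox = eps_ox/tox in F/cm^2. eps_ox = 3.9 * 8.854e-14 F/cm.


Step 1: eps_ox = 3.9 * 8.854e-14 = 3.45306e-13 F/cm
Step 2: tox in cm = 19.75 nm * 1e-7 = 1.9750e-06 cm
Step 3: Cox = 3.45306e-13 / 1.9750e-06 = 1.75e-07 F/cm^2

1.75e-07


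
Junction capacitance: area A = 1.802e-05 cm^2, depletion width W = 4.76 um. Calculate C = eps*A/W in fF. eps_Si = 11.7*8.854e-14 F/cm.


Step 1: eps_Si = 11.7 * 8.854e-14 = 1.035918e-12 F/cm
Step 2: W in cm = 4.76 * 1e-4 = 4.76e-04 cm
Step 3: C = 1.035918e-12 * 1.802e-05 / 4.76e-04 = 3.921690e-14 F
Step 4: C = 39.22 fF

39.22


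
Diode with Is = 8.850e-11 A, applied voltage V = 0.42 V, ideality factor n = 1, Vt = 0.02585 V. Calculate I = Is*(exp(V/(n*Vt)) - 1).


Step 1: V/(n*Vt) = 0.42/(1*0.02585) = 16.2476
Step 2: exp(16.2476) = 1.1383e+07
Step 3: I = 8.850e-11 * (1.1383e+07 - 1) = 1.01e-03 A

1.01e-03


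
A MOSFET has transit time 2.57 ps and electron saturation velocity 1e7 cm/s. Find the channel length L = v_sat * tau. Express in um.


Step 1: tau in seconds = 2.57 ps * 1e-12 = 2.5700e-12 s
Step 2: L = v_sat * tau = 1e7 * 2.5700e-12 = 2.5700e-05 cm
Step 3: L in um = 2.5700e-05 * 1e4 = 0.257 um

0.257


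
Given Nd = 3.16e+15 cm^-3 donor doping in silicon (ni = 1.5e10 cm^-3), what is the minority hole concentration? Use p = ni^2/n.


Step 1: Since Nd >> ni, n ≈ Nd = 3.16e+15 cm^-3
Step 2: p = ni^2 / n = (1.5e10)^2 / 3.16e+15
Step 3: p = 2.25e20 / 3.16e+15 = 7.12e+04 cm^-3

7.12e+04


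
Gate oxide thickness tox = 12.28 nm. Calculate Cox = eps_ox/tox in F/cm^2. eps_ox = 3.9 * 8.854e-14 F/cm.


Step 1: eps_ox = 3.9 * 8.854e-14 = 3.45306e-13 F/cm
Step 2: tox in cm = 12.28 nm * 1e-7 = 1.2280e-06 cm
Step 3: Cox = 3.45306e-13 / 1.2280e-06 = 2.81e-07 F/cm^2

2.81e-07


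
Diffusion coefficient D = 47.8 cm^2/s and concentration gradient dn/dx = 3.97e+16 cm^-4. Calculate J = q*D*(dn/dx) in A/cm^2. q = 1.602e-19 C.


Step 1: J = q * D * (dn/dx)
Step 2: J = 1.602e-19 * 47.8 * 3.97e+16
Step 3: J = 3.04e-01 A/cm^2

3.04e-01


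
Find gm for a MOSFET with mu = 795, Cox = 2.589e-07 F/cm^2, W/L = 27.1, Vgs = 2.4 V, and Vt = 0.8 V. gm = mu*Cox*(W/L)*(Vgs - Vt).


Step 1: Vov = Vgs - Vt = 2.4 - 0.8 = 1.6 V
Step 2: gm = mu * Cox * (W/L) * Vov
Step 3: gm = 795 * 2.589e-07 * 27.1 * 1.6 = 8.92e-03 S

8.92e-03


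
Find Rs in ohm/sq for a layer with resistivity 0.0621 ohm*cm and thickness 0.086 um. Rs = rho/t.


Step 1: Convert thickness to cm: t = 0.086 um = 8.6000e-06 cm
Step 2: Rs = rho / t = 0.0621 / 8.6000e-06
Step 3: Rs = 7220.9 ohm/sq

7220.9


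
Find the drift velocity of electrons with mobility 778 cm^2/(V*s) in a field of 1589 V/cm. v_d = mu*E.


Step 1: v_d = mu * E
Step 2: v_d = 778 * 1589 = 1236242
Step 3: v_d = 1.24e+06 cm/s

1.24e+06


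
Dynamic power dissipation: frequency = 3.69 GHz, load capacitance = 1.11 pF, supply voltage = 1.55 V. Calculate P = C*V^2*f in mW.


Step 1: V^2 = 1.55^2 = 2.4025 V^2
Step 2: P = C*V^2*f = 1.11e-12 F * 2.4025 * 3.69e9 Hz
Step 3: P = 9.84039975e-03 W
Step 4: P = 9.84 mW

9.84


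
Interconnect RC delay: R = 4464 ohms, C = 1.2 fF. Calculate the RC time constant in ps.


Step 1: tau = R * C
Step 2: tau = 4464 * 1.2 fF = 4464 * 1.2e-15 F
Step 3: tau = 5.3568e-12 s = 5.3568 ps

5.3568


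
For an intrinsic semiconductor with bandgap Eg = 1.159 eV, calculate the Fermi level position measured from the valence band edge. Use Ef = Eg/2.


Step 1: For an intrinsic semiconductor, the Fermi level sits at midgap.
Step 2: Ef = Eg / 2 = 1.159 / 2 = 0.5795 eV

0.5795


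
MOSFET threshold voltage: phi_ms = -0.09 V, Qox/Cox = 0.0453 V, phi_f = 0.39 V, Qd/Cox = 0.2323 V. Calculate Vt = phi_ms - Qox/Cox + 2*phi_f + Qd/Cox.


Step 1: Vt = phi_ms - Qox/Cox + 2*phi_f + Qd/Cox
Step 2: Vt = -0.09 - 0.0453 + 2*0.39 + 0.2323
Step 3: Vt = -0.09 - 0.0453 + 0.78 + 0.2323
Step 4: Vt = 0.877 V

0.877


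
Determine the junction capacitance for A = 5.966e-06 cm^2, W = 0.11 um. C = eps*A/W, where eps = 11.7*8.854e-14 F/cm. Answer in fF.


Step 1: eps_Si = 11.7 * 8.854e-14 = 1.035918e-12 F/cm
Step 2: W in cm = 0.11 * 1e-4 = 1.10e-05 cm
Step 3: C = 1.035918e-12 * 5.966e-06 / 1.10e-05 = 5.618443e-13 F
Step 4: C = 561.84 fF

561.84


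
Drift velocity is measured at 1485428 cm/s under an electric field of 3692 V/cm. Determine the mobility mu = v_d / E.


Step 1: mu = v_d / E
Step 2: mu = 1485428 / 3692
Step 3: mu = 402.34 cm^2/(V*s)

402.34


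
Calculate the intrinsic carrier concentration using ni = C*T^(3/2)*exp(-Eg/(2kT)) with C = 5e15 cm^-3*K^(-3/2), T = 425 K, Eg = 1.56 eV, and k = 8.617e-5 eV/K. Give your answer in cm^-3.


Step 1: Compute kT = 8.617e-5 * 425 = 0.03662225 eV
Step 2: Exponent = -Eg/(2kT) = -1.56/(2*0.03662225) = -21.29853
Step 3: T^(3/2) = 425^1.5 = 8761.60
Step 4: ni = 5e15 * 8761.60 * exp(-21.29853) = 2.46e+10 cm^-3

2.46e+10


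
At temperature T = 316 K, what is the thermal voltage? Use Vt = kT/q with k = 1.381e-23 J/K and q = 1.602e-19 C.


Step 1: kT = 1.381e-23 * 316 = 4.36396e-21 J
Step 2: Vt = kT/q = 4.36396e-21 / 1.602e-19
Step 3: Vt = 0.02724 V

0.02724


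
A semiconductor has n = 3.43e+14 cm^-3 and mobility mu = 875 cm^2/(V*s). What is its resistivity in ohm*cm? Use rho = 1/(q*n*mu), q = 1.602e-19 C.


Step 1: sigma = q * n * mu = 1.602e-19 * 3.43e+14 * 875 = 4.80800e-02 S/cm
Step 2: rho = 1 / sigma = 1 / 4.80800e-02 = 20.8 ohm*cm

20.8


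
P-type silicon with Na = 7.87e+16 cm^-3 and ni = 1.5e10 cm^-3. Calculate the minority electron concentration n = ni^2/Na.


Step 1: Majority hole concentration p ≈ Na = 7.87e+16 cm^-3
Step 2: n = ni^2 / Na = (1.5e10)^2 / 7.87e+16
Step 3: n = 2.86e+03 cm^-3

2.86e+03


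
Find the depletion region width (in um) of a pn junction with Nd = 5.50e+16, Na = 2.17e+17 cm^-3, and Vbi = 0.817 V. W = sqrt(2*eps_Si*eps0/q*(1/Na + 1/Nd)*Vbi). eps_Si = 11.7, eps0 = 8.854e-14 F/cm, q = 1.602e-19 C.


Step 1: 1/Na + 1/Nd = 1/2.17e+17 + 1/5.50e+16 = 2.27901e-17
Step 2: 2*eps*eps0/q = 2*11.7*8.854e-14/1.602e-19 = 1.293281e+07
Step 3: W^2 = 1.293281e+07 * 2.27901e-17 * 0.817 = 2.40803e-10
Step 4: W = sqrt(2.40803e-10) = 1.552e-05 cm = 0.1552 um

0.1552


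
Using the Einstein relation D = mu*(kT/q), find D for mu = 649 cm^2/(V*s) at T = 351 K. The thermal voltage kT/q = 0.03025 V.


Step 1: D = mu * (kT/q)
Step 2: D = 649 * 0.03025
Step 3: D = 19.63 cm^2/s

19.63


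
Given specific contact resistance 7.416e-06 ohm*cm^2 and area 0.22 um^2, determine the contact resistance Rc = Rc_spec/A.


Step 1: Convert area to cm^2: 0.22 um^2 = 2.2000e-09 cm^2
Step 2: Rc = Rc_spec / A = 7.416e-06 / 2.2000e-09
Step 3: Rc = 3.37e+03 ohms

3.37e+03


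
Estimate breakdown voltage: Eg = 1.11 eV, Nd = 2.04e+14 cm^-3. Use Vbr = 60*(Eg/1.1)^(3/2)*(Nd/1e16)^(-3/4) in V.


Step 1: Eg/1.1 = 1.11/1.1 = 1.009091
Step 2: (Eg/1.1)^1.5 = 1.009091^1.5 = 1.013667
Step 3: (Nd/1e16)^(-0.75) = (0.0204)^(-0.75) = 18.525817
Step 4: Vbr = 60 * 1.013667 * 18.525817 = 1126.7 V

1126.7


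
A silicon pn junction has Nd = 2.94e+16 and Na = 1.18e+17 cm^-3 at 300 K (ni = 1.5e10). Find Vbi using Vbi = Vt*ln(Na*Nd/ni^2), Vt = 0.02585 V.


Step 1: Compute Na*Nd/ni^2 = 1.18e+17 * 2.94e+16 / (1.5e10)^2 = 1.5419e+13
Step 2: ln(1.5419e+13) = 30.3666
Step 3: Vbi = 0.02585 * 30.3666 = 0.785 V

0.785


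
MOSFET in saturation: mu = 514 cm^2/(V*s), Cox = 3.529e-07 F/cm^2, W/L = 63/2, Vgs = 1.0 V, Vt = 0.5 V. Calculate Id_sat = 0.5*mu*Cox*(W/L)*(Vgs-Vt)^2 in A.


Step 1: Overdrive voltage Vov = Vgs - Vt = 1.0 - 0.5 = 0.5 V
Step 2: W/L = 63/2 = 31.5
Step 3: Id = 0.5 * 514 * 3.529e-07 * 31.5 * 0.5^2
Step 4: Id = 7.14e-04 A

7.14e-04


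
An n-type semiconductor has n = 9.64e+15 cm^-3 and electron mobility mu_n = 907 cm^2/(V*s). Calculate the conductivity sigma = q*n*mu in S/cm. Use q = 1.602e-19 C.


Step 1: sigma = q * n * mu
Step 2: sigma = 1.602e-19 * 9.64e+15 * 907
Step 3: sigma = 1.401e+00 S/cm

1.401e+00


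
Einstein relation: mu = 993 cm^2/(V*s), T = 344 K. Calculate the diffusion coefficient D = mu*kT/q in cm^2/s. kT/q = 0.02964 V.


Step 1: D = mu * (kT/q)
Step 2: D = 993 * 0.02964
Step 3: D = 29.43 cm^2/s

29.43


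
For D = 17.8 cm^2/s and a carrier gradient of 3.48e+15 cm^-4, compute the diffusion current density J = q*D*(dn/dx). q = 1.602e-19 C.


Step 1: J = q * D * (dn/dx)
Step 2: J = 1.602e-19 * 17.8 * 3.48e+15
Step 3: J = 9.92e-03 A/cm^2

9.92e-03


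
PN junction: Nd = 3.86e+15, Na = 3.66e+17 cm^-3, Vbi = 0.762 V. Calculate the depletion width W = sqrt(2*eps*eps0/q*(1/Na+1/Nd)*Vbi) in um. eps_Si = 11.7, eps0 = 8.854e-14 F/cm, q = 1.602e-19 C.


Step 1: 1/Na + 1/Nd = 1/3.66e+17 + 1/3.86e+15 = 2.61800e-16
Step 2: 2*eps*eps0/q = 2*11.7*8.854e-14/1.602e-19 = 1.293281e+07
Step 3: W^2 = 1.293281e+07 * 2.61800e-16 * 0.762 = 2.57999e-09
Step 4: W = sqrt(2.57999e-09) = 5.079e-05 cm = 0.5079 um

0.5079


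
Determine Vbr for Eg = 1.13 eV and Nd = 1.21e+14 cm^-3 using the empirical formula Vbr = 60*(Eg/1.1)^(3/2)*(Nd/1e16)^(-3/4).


Step 1: Eg/1.1 = 1.13/1.1 = 1.027273
Step 2: (Eg/1.1)^1.5 = 1.027273^1.5 = 1.041187
Step 3: (Nd/1e16)^(-0.75) = (0.0121)^(-0.75) = 27.410122
Step 4: Vbr = 60 * 1.041187 * 27.410122 = 1712.3 V

1712.3


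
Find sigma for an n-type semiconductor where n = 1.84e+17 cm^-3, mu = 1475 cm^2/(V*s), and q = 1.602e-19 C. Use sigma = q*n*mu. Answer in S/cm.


Step 1: sigma = q * n * mu
Step 2: sigma = 1.602e-19 * 1.84e+17 * 1475
Step 3: sigma = 4.348e+01 S/cm

4.348e+01


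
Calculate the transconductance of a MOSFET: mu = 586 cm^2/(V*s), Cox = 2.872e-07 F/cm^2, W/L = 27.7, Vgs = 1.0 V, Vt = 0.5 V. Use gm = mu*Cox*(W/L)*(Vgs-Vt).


Step 1: Vov = Vgs - Vt = 1.0 - 0.5 = 0.5 V
Step 2: gm = mu * Cox * (W/L) * Vov
Step 3: gm = 586 * 2.872e-07 * 27.7 * 0.5 = 2.33e-03 S

2.33e-03


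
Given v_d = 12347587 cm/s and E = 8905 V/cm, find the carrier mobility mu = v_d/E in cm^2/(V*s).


Step 1: mu = v_d / E
Step 2: mu = 12347587 / 8905
Step 3: mu = 1386.59 cm^2/(V*s)

1386.59


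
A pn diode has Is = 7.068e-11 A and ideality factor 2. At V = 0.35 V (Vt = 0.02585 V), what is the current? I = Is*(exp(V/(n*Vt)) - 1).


Step 1: V/(n*Vt) = 0.35/(2*0.02585) = 6.7698
Step 2: exp(6.7698) = 8.7114e+02
Step 3: I = 7.068e-11 * (8.7114e+02 - 1) = 6.15e-08 A

6.15e-08


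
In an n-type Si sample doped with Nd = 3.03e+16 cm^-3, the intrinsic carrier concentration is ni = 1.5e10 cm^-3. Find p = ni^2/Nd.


Step 1: Since Nd >> ni, n ≈ Nd = 3.03e+16 cm^-3
Step 2: p = ni^2 / n = (1.5e10)^2 / 3.03e+16
Step 3: p = 2.25e20 / 3.03e+16 = 7.43e+03 cm^-3

7.43e+03


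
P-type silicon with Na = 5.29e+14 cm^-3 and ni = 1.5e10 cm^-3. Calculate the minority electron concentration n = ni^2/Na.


Step 1: Majority hole concentration p ≈ Na = 5.29e+14 cm^-3
Step 2: n = ni^2 / Na = (1.5e10)^2 / 5.29e+14
Step 3: n = 4.25e+05 cm^-3

4.25e+05


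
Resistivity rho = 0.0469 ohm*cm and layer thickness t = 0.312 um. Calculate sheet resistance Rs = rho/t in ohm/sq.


Step 1: Convert thickness to cm: t = 0.312 um = 3.1200e-05 cm
Step 2: Rs = rho / t = 0.0469 / 3.1200e-05
Step 3: Rs = 1503.2 ohm/sq

1503.2


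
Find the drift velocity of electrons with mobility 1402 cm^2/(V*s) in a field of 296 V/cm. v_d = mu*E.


Step 1: v_d = mu * E
Step 2: v_d = 1402 * 296 = 414992
Step 3: v_d = 4.15e+05 cm/s

4.15e+05


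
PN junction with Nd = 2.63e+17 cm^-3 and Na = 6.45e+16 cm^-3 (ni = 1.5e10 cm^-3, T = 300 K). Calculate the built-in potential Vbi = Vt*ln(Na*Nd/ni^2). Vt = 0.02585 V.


Step 1: Compute Na*Nd/ni^2 = 6.45e+16 * 2.63e+17 / (1.5e10)^2 = 7.5393e+13
Step 2: ln(7.5393e+13) = 31.9537
Step 3: Vbi = 0.02585 * 31.9537 = 0.826 V

0.826


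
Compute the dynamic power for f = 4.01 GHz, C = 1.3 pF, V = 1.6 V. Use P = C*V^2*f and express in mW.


Step 1: V^2 = 1.6^2 = 2.56 V^2
Step 2: P = C*V^2*f = 1.3e-12 F * 2.56 * 4.01e9 Hz
Step 3: P = 1.334528e-02 W
Step 4: P = 13.345 mW

13.345


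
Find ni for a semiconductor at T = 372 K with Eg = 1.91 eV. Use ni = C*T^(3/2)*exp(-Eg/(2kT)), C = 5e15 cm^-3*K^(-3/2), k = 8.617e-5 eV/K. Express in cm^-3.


Step 1: Compute kT = 8.617e-5 * 372 = 0.03205524 eV
Step 2: Exponent = -Eg/(2kT) = -1.91/(2*0.03205524) = -29.79232
Step 3: T^(3/2) = 372^1.5 = 7174.88
Step 4: ni = 5e15 * 7174.88 * exp(-29.79232) = 4.13e+06 cm^-3

4.13e+06


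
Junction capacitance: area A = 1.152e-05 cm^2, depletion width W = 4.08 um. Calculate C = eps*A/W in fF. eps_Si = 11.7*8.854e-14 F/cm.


Step 1: eps_Si = 11.7 * 8.854e-14 = 1.035918e-12 F/cm
Step 2: W in cm = 4.08 * 1e-4 = 4.08e-04 cm
Step 3: C = 1.035918e-12 * 1.152e-05 / 4.08e-04 = 2.924945e-14 F
Step 4: C = 29.25 fF

29.25


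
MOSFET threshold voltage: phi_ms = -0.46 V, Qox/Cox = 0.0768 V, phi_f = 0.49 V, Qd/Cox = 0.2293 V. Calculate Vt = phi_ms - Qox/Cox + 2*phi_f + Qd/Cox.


Step 1: Vt = phi_ms - Qox/Cox + 2*phi_f + Qd/Cox
Step 2: Vt = -0.46 - 0.0768 + 2*0.49 + 0.2293
Step 3: Vt = -0.46 - 0.0768 + 0.98 + 0.2293
Step 4: Vt = 0.6725 V

0.6725


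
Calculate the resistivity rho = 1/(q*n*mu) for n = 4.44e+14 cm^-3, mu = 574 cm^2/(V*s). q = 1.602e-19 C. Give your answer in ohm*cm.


Step 1: sigma = q * n * mu = 1.602e-19 * 4.44e+14 * 574 = 4.08279e-02 S/cm
Step 2: rho = 1 / sigma = 1 / 4.08279e-02 = 24.49 ohm*cm

24.49


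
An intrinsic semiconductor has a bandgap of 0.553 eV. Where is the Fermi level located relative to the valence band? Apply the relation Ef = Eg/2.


Step 1: For an intrinsic semiconductor, the Fermi level sits at midgap.
Step 2: Ef = Eg / 2 = 0.553 / 2 = 0.2765 eV

0.2765


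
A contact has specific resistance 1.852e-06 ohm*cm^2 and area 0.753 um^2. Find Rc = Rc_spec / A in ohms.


Step 1: Convert area to cm^2: 0.753 um^2 = 7.5300e-09 cm^2
Step 2: Rc = Rc_spec / A = 1.852e-06 / 7.5300e-09
Step 3: Rc = 2.46e+02 ohms

2.46e+02


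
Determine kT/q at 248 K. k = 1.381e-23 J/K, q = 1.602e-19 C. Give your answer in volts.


Step 1: kT = 1.381e-23 * 248 = 3.42488e-21 J
Step 2: Vt = kT/q = 3.42488e-21 / 1.602e-19
Step 3: Vt = 0.02138 V

0.02138


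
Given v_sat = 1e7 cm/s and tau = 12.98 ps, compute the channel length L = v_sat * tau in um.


Step 1: tau in seconds = 12.98 ps * 1e-12 = 1.2980e-11 s
Step 2: L = v_sat * tau = 1e7 * 1.2980e-11 = 1.2980e-04 cm
Step 3: L in um = 1.2980e-04 * 1e4 = 1.298 um

1.298


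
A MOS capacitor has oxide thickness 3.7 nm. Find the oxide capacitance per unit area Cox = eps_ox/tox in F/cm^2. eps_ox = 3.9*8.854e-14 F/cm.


Step 1: eps_ox = 3.9 * 8.854e-14 = 3.45306e-13 F/cm
Step 2: tox in cm = 3.7 nm * 1e-7 = 3.7000e-07 cm
Step 3: Cox = 3.45306e-13 / 3.7000e-07 = 9.33e-07 F/cm^2

9.33e-07


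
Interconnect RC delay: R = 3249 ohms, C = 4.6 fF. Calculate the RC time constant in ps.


Step 1: tau = R * C
Step 2: tau = 3249 * 4.6 fF = 3249 * 4.6e-15 F
Step 3: tau = 1.49454e-11 s = 14.9454 ps

14.9454


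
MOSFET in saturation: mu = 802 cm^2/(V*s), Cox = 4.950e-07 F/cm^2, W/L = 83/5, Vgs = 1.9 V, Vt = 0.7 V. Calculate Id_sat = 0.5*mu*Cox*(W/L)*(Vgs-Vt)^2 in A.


Step 1: Overdrive voltage Vov = Vgs - Vt = 1.9 - 0.7 = 1.2 V
Step 2: W/L = 83/5 = 16.6
Step 3: Id = 0.5 * 802 * 4.950e-07 * 16.6 * 1.2^2
Step 4: Id = 4.74e-03 A

4.74e-03


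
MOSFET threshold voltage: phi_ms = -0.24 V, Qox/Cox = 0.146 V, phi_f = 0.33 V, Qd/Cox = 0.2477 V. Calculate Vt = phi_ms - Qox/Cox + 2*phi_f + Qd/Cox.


Step 1: Vt = phi_ms - Qox/Cox + 2*phi_f + Qd/Cox
Step 2: Vt = -0.24 - 0.146 + 2*0.33 + 0.2477
Step 3: Vt = -0.24 - 0.146 + 0.66 + 0.2477
Step 4: Vt = 0.5217 V

0.5217


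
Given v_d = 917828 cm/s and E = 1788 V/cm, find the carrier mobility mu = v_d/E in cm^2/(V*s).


Step 1: mu = v_d / E
Step 2: mu = 917828 / 1788
Step 3: mu = 513.33 cm^2/(V*s)

513.33


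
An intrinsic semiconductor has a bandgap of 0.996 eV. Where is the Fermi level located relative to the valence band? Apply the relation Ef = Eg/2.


Step 1: For an intrinsic semiconductor, the Fermi level sits at midgap.
Step 2: Ef = Eg / 2 = 0.996 / 2 = 0.498 eV

0.498


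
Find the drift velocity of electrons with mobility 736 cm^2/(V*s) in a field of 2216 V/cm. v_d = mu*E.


Step 1: v_d = mu * E
Step 2: v_d = 736 * 2216 = 1630976
Step 3: v_d = 1.63e+06 cm/s

1.63e+06


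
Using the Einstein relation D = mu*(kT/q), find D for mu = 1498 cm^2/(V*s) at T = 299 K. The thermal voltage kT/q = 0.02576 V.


Step 1: D = mu * (kT/q)
Step 2: D = 1498 * 0.02576
Step 3: D = 38.59 cm^2/s

38.59


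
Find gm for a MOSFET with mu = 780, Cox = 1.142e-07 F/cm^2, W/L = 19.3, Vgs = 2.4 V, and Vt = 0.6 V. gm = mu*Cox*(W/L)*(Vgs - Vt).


Step 1: Vov = Vgs - Vt = 2.4 - 0.6 = 1.8 V
Step 2: gm = mu * Cox * (W/L) * Vov
Step 3: gm = 780 * 1.142e-07 * 19.3 * 1.8 = 3.09e-03 S

3.09e-03


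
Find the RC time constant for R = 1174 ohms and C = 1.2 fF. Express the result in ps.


Step 1: tau = R * C
Step 2: tau = 1174 * 1.2 fF = 1174 * 1.2e-15 F
Step 3: tau = 1.4088e-12 s = 1.4088 ps

1.4088


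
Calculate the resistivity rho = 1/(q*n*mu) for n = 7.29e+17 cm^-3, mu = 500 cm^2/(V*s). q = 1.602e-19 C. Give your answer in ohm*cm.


Step 1: sigma = q * n * mu = 1.602e-19 * 7.29e+17 * 500 = 5.83929e+01 S/cm
Step 2: rho = 1 / sigma = 1 / 5.83929e+01 = 0.01713 ohm*cm

0.01713


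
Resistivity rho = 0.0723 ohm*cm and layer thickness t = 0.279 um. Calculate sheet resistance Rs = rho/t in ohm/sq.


Step 1: Convert thickness to cm: t = 0.279 um = 2.7900e-05 cm
Step 2: Rs = rho / t = 0.0723 / 2.7900e-05
Step 3: Rs = 2591.4 ohm/sq

2591.4


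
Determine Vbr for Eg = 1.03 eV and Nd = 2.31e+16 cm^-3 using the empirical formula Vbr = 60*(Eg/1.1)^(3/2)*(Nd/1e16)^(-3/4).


Step 1: Eg/1.1 = 1.03/1.1 = 0.936364
Step 2: (Eg/1.1)^1.5 = 0.936364^1.5 = 0.906081
Step 3: (Nd/1e16)^(-0.75) = (2.31)^(-0.75) = 0.533692
Step 4: Vbr = 60 * 0.906081 * 0.533692 = 29.0 V

29.0


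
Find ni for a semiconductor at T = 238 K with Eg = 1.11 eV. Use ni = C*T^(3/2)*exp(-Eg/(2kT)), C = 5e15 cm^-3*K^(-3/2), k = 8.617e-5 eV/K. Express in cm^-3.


Step 1: Compute kT = 8.617e-5 * 238 = 0.02050846 eV
Step 2: Exponent = -Eg/(2kT) = -1.11/(2*0.02050846) = -27.06200
Step 3: T^(3/2) = 238^1.5 = 3671.69
Step 4: ni = 5e15 * 3671.69 * exp(-27.06200) = 3.24e+07 cm^-3

3.24e+07


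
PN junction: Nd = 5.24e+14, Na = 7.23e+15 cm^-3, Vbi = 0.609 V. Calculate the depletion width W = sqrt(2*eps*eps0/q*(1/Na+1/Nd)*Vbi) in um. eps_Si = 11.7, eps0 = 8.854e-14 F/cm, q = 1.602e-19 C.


Step 1: 1/Na + 1/Nd = 1/7.23e+15 + 1/5.24e+14 = 2.04671e-15
Step 2: 2*eps*eps0/q = 2*11.7*8.854e-14/1.602e-19 = 1.293281e+07
Step 3: W^2 = 1.293281e+07 * 2.04671e-15 * 0.609 = 1.61201e-08
Step 4: W = sqrt(1.61201e-08) = 1.270e-04 cm = 1.27 um

1.27


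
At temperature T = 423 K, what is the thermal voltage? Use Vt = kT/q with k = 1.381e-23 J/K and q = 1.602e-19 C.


Step 1: kT = 1.381e-23 * 423 = 5.84163e-21 J
Step 2: Vt = kT/q = 5.84163e-21 / 1.602e-19
Step 3: Vt = 0.03646 V

0.03646


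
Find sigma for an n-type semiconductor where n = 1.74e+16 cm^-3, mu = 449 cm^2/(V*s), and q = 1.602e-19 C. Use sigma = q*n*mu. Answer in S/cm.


Step 1: sigma = q * n * mu
Step 2: sigma = 1.602e-19 * 1.74e+16 * 449
Step 3: sigma = 1.252e+00 S/cm

1.252e+00


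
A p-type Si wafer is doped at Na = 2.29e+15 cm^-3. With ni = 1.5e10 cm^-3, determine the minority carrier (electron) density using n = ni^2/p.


Step 1: Majority hole concentration p ≈ Na = 2.29e+15 cm^-3
Step 2: n = ni^2 / Na = (1.5e10)^2 / 2.29e+15
Step 3: n = 9.83e+04 cm^-3

9.83e+04


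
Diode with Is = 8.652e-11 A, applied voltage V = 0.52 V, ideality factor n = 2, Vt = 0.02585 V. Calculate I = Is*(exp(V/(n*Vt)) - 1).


Step 1: V/(n*Vt) = 0.52/(2*0.02585) = 10.0580
Step 2: exp(10.0580) = 2.3342e+04
Step 3: I = 8.652e-11 * (2.3342e+04 - 1) = 2.02e-06 A

2.02e-06


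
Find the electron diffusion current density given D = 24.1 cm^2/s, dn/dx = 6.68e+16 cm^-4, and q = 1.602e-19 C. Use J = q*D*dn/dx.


Step 1: J = q * D * (dn/dx)
Step 2: J = 1.602e-19 * 24.1 * 6.68e+16
Step 3: J = 2.58e-01 A/cm^2

2.58e-01


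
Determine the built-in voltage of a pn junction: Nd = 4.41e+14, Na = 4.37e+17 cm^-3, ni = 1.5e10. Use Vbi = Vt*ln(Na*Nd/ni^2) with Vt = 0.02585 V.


Step 1: Compute Na*Nd/ni^2 = 4.37e+17 * 4.41e+14 / (1.5e10)^2 = 8.5652e+11
Step 2: ln(8.5652e+11) = 27.4761
Step 3: Vbi = 0.02585 * 27.4761 = 0.71 V

0.71


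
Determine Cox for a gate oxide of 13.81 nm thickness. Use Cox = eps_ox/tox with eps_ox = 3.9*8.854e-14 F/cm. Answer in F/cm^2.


Step 1: eps_ox = 3.9 * 8.854e-14 = 3.45306e-13 F/cm
Step 2: tox in cm = 13.81 nm * 1e-7 = 1.3810e-06 cm
Step 3: Cox = 3.45306e-13 / 1.3810e-06 = 2.50e-07 F/cm^2

2.50e-07


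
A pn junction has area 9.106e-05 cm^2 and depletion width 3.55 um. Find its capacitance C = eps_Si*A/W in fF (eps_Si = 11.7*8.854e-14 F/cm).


Step 1: eps_Si = 11.7 * 8.854e-14 = 1.035918e-12 F/cm
Step 2: W in cm = 3.55 * 1e-4 = 3.55e-04 cm
Step 3: C = 1.035918e-12 * 9.106e-05 / 3.55e-04 = 2.657203e-13 F
Step 4: C = 265.72 fF

265.72


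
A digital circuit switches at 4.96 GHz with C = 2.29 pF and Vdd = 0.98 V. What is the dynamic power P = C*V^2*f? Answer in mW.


Step 1: V^2 = 0.98^2 = 0.9604 V^2
Step 2: P = C*V^2*f = 2.29e-12 F * 0.9604 * 4.96e9 Hz
Step 3: P = 1.090860736e-02 W
Step 4: P = 10.909 mW

10.909


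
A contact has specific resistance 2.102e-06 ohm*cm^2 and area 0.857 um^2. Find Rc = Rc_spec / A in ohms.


Step 1: Convert area to cm^2: 0.857 um^2 = 8.5700e-09 cm^2
Step 2: Rc = Rc_spec / A = 2.102e-06 / 8.5700e-09
Step 3: Rc = 2.45e+02 ohms

2.45e+02


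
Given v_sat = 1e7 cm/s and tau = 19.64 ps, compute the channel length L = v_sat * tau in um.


Step 1: tau in seconds = 19.64 ps * 1e-12 = 1.9640e-11 s
Step 2: L = v_sat * tau = 1e7 * 1.9640e-11 = 1.9640e-04 cm
Step 3: L in um = 1.9640e-04 * 1e4 = 1.964 um

1.964


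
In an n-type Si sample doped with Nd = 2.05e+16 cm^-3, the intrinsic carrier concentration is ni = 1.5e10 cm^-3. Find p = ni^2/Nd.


Step 1: Since Nd >> ni, n ≈ Nd = 2.05e+16 cm^-3
Step 2: p = ni^2 / n = (1.5e10)^2 / 2.05e+16
Step 3: p = 2.25e20 / 2.05e+16 = 1.10e+04 cm^-3

1.10e+04


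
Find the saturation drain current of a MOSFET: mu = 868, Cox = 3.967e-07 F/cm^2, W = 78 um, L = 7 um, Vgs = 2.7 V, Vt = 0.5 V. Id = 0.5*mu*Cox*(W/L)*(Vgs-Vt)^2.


Step 1: Overdrive voltage Vov = Vgs - Vt = 2.7 - 0.5 = 2.2 V
Step 2: W/L = 78/7 = 11.1429
Step 3: Id = 0.5 * 868 * 3.967e-07 * 11.1429 * 2.2^2
Step 4: Id = 9.29e-03 A

9.29e-03


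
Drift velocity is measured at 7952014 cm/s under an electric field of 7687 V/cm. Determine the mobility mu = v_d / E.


Step 1: mu = v_d / E
Step 2: mu = 7952014 / 7687
Step 3: mu = 1034.48 cm^2/(V*s)

1034.48


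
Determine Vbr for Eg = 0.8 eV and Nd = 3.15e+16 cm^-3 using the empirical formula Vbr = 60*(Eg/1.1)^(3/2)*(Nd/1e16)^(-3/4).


Step 1: Eg/1.1 = 0.8/1.1 = 0.727273
Step 2: (Eg/1.1)^1.5 = 0.727273^1.5 = 0.620221
Step 3: (Nd/1e16)^(-0.75) = (3.15)^(-0.75) = 0.422929
Step 4: Vbr = 60 * 0.620221 * 0.422929 = 15.7 V

15.7


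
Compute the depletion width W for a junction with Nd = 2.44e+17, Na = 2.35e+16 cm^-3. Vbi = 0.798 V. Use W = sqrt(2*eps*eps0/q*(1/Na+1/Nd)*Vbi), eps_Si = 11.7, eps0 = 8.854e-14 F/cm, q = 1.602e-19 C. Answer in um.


Step 1: 1/Na + 1/Nd = 1/2.35e+16 + 1/2.44e+17 = 4.66516e-17
Step 2: 2*eps*eps0/q = 2*11.7*8.854e-14/1.602e-19 = 1.293281e+07
Step 3: W^2 = 1.293281e+07 * 4.66516e-17 * 0.798 = 4.81462e-10
Step 4: W = sqrt(4.81462e-10) = 2.194e-05 cm = 0.2194 um

0.2194


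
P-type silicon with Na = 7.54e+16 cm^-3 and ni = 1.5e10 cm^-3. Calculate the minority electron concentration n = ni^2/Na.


Step 1: Majority hole concentration p ≈ Na = 7.54e+16 cm^-3
Step 2: n = ni^2 / Na = (1.5e10)^2 / 7.54e+16
Step 3: n = 2.98e+03 cm^-3

2.98e+03


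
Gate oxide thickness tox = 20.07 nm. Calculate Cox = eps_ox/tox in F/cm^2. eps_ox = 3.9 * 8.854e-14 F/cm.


Step 1: eps_ox = 3.9 * 8.854e-14 = 3.45306e-13 F/cm
Step 2: tox in cm = 20.07 nm * 1e-7 = 2.0070e-06 cm
Step 3: Cox = 3.45306e-13 / 2.0070e-06 = 1.72e-07 F/cm^2

1.72e-07


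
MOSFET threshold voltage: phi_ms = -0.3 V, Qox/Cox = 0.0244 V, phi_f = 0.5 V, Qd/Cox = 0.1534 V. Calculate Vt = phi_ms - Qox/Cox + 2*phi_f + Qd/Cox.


Step 1: Vt = phi_ms - Qox/Cox + 2*phi_f + Qd/Cox
Step 2: Vt = -0.3 - 0.0244 + 2*0.5 + 0.1534
Step 3: Vt = -0.3 - 0.0244 + 1.0 + 0.1534
Step 4: Vt = 0.829 V

0.829


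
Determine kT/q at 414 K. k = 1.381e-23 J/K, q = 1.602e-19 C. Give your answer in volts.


Step 1: kT = 1.381e-23 * 414 = 5.71734e-21 J
Step 2: Vt = kT/q = 5.71734e-21 / 1.602e-19
Step 3: Vt = 0.03569 V

0.03569


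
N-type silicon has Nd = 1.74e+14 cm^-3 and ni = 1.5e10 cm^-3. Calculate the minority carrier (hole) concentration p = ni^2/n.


Step 1: Since Nd >> ni, n ≈ Nd = 1.74e+14 cm^-3
Step 2: p = ni^2 / n = (1.5e10)^2 / 1.74e+14
Step 3: p = 2.25e20 / 1.74e+14 = 1.29e+06 cm^-3

1.29e+06


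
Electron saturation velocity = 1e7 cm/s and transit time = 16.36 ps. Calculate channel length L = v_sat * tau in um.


Step 1: tau in seconds = 16.36 ps * 1e-12 = 1.6360e-11 s
Step 2: L = v_sat * tau = 1e7 * 1.6360e-11 = 1.6360e-04 cm
Step 3: L in um = 1.6360e-04 * 1e4 = 1.636 um

1.636


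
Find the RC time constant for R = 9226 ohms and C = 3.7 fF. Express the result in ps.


Step 1: tau = R * C
Step 2: tau = 9226 * 3.7 fF = 9226 * 3.7e-15 F
Step 3: tau = 3.41362e-11 s = 34.1362 ps

34.1362


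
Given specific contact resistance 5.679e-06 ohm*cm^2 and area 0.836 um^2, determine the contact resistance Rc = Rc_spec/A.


Step 1: Convert area to cm^2: 0.836 um^2 = 8.3600e-09 cm^2
Step 2: Rc = Rc_spec / A = 5.679e-06 / 8.3600e-09
Step 3: Rc = 6.79e+02 ohms

6.79e+02


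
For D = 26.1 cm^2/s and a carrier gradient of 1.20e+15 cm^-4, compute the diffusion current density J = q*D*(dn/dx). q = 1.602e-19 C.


Step 1: J = q * D * (dn/dx)
Step 2: J = 1.602e-19 * 26.1 * 1.20e+15
Step 3: J = 5.02e-03 A/cm^2

5.02e-03


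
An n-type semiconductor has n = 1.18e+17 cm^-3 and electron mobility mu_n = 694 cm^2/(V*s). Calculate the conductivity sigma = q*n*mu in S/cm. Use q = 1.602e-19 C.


Step 1: sigma = q * n * mu
Step 2: sigma = 1.602e-19 * 1.18e+17 * 694
Step 3: sigma = 1.312e+01 S/cm

1.312e+01


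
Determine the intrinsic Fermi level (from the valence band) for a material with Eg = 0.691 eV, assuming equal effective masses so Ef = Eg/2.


Step 1: For an intrinsic semiconductor, the Fermi level sits at midgap.
Step 2: Ef = Eg / 2 = 0.691 / 2 = 0.3455 eV

0.3455


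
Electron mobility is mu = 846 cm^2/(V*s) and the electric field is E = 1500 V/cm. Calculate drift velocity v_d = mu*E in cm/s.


Step 1: v_d = mu * E
Step 2: v_d = 846 * 1500 = 1269000
Step 3: v_d = 1.27e+06 cm/s

1.27e+06


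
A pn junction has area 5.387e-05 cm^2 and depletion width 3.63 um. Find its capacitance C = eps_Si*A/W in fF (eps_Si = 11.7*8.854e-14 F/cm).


Step 1: eps_Si = 11.7 * 8.854e-14 = 1.035918e-12 F/cm
Step 2: W in cm = 3.63 * 1e-4 = 3.63e-04 cm
Step 3: C = 1.035918e-12 * 5.387e-05 / 3.63e-04 = 1.537325e-13 F
Step 4: C = 153.73 fF

153.73


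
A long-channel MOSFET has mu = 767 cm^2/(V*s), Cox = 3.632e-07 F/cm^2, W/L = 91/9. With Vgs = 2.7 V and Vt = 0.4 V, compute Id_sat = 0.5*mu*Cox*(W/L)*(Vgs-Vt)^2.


Step 1: Overdrive voltage Vov = Vgs - Vt = 2.7 - 0.4 = 2.3 V
Step 2: W/L = 91/9 = 10.1111
Step 3: Id = 0.5 * 767 * 3.632e-07 * 10.1111 * 2.3^2
Step 4: Id = 7.45e-03 A

7.45e-03


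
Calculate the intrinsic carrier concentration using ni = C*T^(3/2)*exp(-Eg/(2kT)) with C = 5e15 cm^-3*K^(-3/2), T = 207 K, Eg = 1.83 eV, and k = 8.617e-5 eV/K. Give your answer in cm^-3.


Step 1: Compute kT = 8.617e-5 * 207 = 0.01783719 eV
Step 2: Exponent = -Eg/(2kT) = -1.83/(2*0.01783719) = -51.29732
Step 3: T^(3/2) = 207^1.5 = 2978.21
Step 4: ni = 5e15 * 2978.21 * exp(-51.29732) = 7.85e-04 cm^-3

7.85e-04


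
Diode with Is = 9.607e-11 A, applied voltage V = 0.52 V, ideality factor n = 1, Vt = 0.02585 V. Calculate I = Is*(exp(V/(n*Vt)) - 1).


Step 1: V/(n*Vt) = 0.52/(1*0.02585) = 20.1161
Step 2: exp(20.1161) = 5.4489e+08
Step 3: I = 9.607e-11 * (5.4489e+08 - 1) = 5.23e-02 A

5.23e-02


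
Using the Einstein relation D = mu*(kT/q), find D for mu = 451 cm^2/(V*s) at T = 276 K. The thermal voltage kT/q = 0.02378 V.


Step 1: D = mu * (kT/q)
Step 2: D = 451 * 0.02378
Step 3: D = 10.72 cm^2/s

10.72


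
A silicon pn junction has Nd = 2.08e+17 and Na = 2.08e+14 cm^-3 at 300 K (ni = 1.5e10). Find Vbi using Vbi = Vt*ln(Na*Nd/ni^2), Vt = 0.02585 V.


Step 1: Compute Na*Nd/ni^2 = 2.08e+14 * 2.08e+17 / (1.5e10)^2 = 1.9228e+11
Step 2: ln(1.9228e+11) = 25.9822
Step 3: Vbi = 0.02585 * 25.9822 = 0.672 V

0.672


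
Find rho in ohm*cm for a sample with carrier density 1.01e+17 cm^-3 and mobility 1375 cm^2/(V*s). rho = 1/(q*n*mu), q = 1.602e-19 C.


Step 1: sigma = q * n * mu = 1.602e-19 * 1.01e+17 * 1375 = 2.22478e+01 S/cm
Step 2: rho = 1 / sigma = 1 / 2.22478e+01 = 0.04495 ohm*cm

0.04495


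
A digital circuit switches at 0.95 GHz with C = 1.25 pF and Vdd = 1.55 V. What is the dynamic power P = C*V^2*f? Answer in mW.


Step 1: V^2 = 1.55^2 = 2.4025 V^2
Step 2: P = C*V^2*f = 1.25e-12 F * 2.4025 * 0.95e9 Hz
Step 3: P = 2.85296875e-03 W
Step 4: P = 2.853 mW

2.853


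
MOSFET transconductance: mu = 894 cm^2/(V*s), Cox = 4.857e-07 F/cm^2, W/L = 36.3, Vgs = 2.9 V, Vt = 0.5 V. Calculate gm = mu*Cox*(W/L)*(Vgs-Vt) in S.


Step 1: Vov = Vgs - Vt = 2.9 - 0.5 = 2.4 V
Step 2: gm = mu * Cox * (W/L) * Vov
Step 3: gm = 894 * 4.857e-07 * 36.3 * 2.4 = 3.78e-02 S

3.78e-02


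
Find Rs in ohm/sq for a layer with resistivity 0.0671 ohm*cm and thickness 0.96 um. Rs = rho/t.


Step 1: Convert thickness to cm: t = 0.96 um = 9.6000e-05 cm
Step 2: Rs = rho / t = 0.0671 / 9.6000e-05
Step 3: Rs = 699.0 ohm/sq

699.0


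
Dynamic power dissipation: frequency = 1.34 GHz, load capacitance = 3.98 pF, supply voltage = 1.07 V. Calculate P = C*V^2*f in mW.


Step 1: V^2 = 1.07^2 = 1.1449 V^2
Step 2: P = C*V^2*f = 3.98e-12 F * 1.1449 * 1.34e9 Hz
Step 3: P = 6.10598068e-03 W
Step 4: P = 6.106 mW

6.106


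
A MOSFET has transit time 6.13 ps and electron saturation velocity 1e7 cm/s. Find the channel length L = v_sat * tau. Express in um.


Step 1: tau in seconds = 6.13 ps * 1e-12 = 6.1300e-12 s
Step 2: L = v_sat * tau = 1e7 * 6.1300e-12 = 6.1300e-05 cm
Step 3: L in um = 6.1300e-05 * 1e4 = 0.613 um

0.613


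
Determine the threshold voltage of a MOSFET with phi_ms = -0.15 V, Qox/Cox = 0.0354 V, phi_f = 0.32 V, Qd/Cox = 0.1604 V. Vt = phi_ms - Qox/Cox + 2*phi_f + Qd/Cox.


Step 1: Vt = phi_ms - Qox/Cox + 2*phi_f + Qd/Cox
Step 2: Vt = -0.15 - 0.0354 + 2*0.32 + 0.1604
Step 3: Vt = -0.15 - 0.0354 + 0.64 + 0.1604
Step 4: Vt = 0.615 V

0.615


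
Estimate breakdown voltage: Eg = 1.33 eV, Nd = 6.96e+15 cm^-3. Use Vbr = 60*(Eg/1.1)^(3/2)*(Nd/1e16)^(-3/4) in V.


Step 1: Eg/1.1 = 1.33/1.1 = 1.209091
Step 2: (Eg/1.1)^1.5 = 1.209091^1.5 = 1.329500
Step 3: (Nd/1e16)^(-0.75) = (0.696)^(-0.75) = 1.312330
Step 4: Vbr = 60 * 1.329500 * 1.312330 = 104.7 V

104.7


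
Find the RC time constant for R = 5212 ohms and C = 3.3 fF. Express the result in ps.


Step 1: tau = R * C
Step 2: tau = 5212 * 3.3 fF = 5212 * 3.3e-15 F
Step 3: tau = 1.71996e-11 s = 17.1996 ps

17.1996


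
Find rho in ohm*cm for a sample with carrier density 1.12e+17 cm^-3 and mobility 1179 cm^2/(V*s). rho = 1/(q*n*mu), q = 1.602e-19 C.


Step 1: sigma = q * n * mu = 1.602e-19 * 1.12e+17 * 1179 = 2.11541e+01 S/cm
Step 2: rho = 1 / sigma = 1 / 2.11541e+01 = 0.04727 ohm*cm

0.04727


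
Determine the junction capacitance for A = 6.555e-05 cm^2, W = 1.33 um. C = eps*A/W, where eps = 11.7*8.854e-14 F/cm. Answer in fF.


Step 1: eps_Si = 11.7 * 8.854e-14 = 1.035918e-12 F/cm
Step 2: W in cm = 1.33 * 1e-4 = 1.33e-04 cm
Step 3: C = 1.035918e-12 * 6.555e-05 / 1.33e-04 = 5.105596e-13 F
Step 4: C = 510.56 fF

510.56


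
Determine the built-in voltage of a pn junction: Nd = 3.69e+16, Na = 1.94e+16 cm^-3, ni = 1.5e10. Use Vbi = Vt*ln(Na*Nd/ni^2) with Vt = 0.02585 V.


Step 1: Compute Na*Nd/ni^2 = 1.94e+16 * 3.69e+16 / (1.5e10)^2 = 3.1816e+12
Step 2: ln(3.1816e+12) = 28.7884
Step 3: Vbi = 0.02585 * 28.7884 = 0.744 V

0.744


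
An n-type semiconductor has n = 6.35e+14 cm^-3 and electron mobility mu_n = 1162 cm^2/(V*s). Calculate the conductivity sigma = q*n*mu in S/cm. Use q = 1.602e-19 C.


Step 1: sigma = q * n * mu
Step 2: sigma = 1.602e-19 * 6.35e+14 * 1162
Step 3: sigma = 1.182e-01 S/cm

1.182e-01


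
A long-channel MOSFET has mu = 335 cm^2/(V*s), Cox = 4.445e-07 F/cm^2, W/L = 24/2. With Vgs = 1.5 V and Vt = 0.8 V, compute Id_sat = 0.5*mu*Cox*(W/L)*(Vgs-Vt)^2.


Step 1: Overdrive voltage Vov = Vgs - Vt = 1.5 - 0.8 = 0.7 V
Step 2: W/L = 24/2 = 12
Step 3: Id = 0.5 * 335 * 4.445e-07 * 12 * 0.7^2
Step 4: Id = 4.38e-04 A

4.38e-04


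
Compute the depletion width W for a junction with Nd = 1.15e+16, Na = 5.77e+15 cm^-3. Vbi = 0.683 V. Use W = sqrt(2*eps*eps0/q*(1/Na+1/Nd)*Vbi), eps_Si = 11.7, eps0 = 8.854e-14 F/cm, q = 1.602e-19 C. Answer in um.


Step 1: 1/Na + 1/Nd = 1/5.77e+15 + 1/1.15e+16 = 2.60267e-16
Step 2: 2*eps*eps0/q = 2*11.7*8.854e-14/1.602e-19 = 1.293281e+07
Step 3: W^2 = 1.293281e+07 * 2.60267e-16 * 0.683 = 2.29897e-09
Step 4: W = sqrt(2.29897e-09) = 4.795e-05 cm = 0.4795 um

0.4795


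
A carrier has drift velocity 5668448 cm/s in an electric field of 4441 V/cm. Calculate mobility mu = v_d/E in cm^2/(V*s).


Step 1: mu = v_d / E
Step 2: mu = 5668448 / 4441
Step 3: mu = 1276.39 cm^2/(V*s)

1276.39


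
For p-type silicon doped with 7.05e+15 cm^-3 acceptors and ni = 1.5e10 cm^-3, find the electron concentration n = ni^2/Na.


Step 1: Majority hole concentration p ≈ Na = 7.05e+15 cm^-3
Step 2: n = ni^2 / Na = (1.5e10)^2 / 7.05e+15
Step 3: n = 3.19e+04 cm^-3

3.19e+04


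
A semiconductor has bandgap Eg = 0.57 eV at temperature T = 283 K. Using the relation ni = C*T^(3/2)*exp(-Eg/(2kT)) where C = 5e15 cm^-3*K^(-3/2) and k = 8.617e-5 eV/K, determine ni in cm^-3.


Step 1: Compute kT = 8.617e-5 * 283 = 0.02438611 eV
Step 2: Exponent = -Eg/(2kT) = -0.57/(2*0.02438611) = -11.68698
Step 3: T^(3/2) = 283^1.5 = 4760.80
Step 4: ni = 5e15 * 4760.80 * exp(-11.68698) = 2.00e+14 cm^-3

2.00e+14


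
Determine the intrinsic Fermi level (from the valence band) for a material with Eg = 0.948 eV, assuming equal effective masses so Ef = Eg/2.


Step 1: For an intrinsic semiconductor, the Fermi level sits at midgap.
Step 2: Ef = Eg / 2 = 0.948 / 2 = 0.474 eV

0.474


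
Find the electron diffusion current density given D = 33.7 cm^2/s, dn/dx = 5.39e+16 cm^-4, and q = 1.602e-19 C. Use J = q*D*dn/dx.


Step 1: J = q * D * (dn/dx)
Step 2: J = 1.602e-19 * 33.7 * 5.39e+16
Step 3: J = 2.91e-01 A/cm^2

2.91e-01


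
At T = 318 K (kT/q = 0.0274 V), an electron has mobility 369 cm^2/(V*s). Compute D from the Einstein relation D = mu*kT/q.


Step 1: D = mu * (kT/q)
Step 2: D = 369 * 0.0274
Step 3: D = 10.11 cm^2/s

10.11


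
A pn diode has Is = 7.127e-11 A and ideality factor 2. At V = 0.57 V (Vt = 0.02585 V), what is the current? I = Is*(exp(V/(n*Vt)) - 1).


Step 1: V/(n*Vt) = 0.57/(2*0.02585) = 11.0251
Step 2: exp(11.0251) = 6.1396e+04
Step 3: I = 7.127e-11 * (6.1396e+04 - 1) = 4.38e-06 A

4.38e-06


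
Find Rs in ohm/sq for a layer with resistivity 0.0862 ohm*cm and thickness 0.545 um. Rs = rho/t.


Step 1: Convert thickness to cm: t = 0.545 um = 5.4500e-05 cm
Step 2: Rs = rho / t = 0.0862 / 5.4500e-05
Step 3: Rs = 1581.7 ohm/sq

1581.7


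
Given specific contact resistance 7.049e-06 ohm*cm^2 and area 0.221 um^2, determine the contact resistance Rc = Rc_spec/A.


Step 1: Convert area to cm^2: 0.221 um^2 = 2.2100e-09 cm^2
Step 2: Rc = Rc_spec / A = 7.049e-06 / 2.2100e-09
Step 3: Rc = 3.19e+03 ohms

3.19e+03


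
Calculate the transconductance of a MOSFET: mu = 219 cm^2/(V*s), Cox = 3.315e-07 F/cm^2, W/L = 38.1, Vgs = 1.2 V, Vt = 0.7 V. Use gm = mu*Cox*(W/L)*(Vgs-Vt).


Step 1: Vov = Vgs - Vt = 1.2 - 0.7 = 0.5 V
Step 2: gm = mu * Cox * (W/L) * Vov
Step 3: gm = 219 * 3.315e-07 * 38.1 * 0.5 = 1.38e-03 S

1.38e-03


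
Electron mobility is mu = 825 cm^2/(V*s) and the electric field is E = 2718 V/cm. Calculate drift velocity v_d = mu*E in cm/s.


Step 1: v_d = mu * E
Step 2: v_d = 825 * 2718 = 2242350
Step 3: v_d = 2.24e+06 cm/s

2.24e+06


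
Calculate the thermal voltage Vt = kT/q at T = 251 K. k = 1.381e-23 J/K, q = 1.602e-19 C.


Step 1: kT = 1.381e-23 * 251 = 3.46631e-21 J
Step 2: Vt = kT/q = 3.46631e-21 / 1.602e-19
Step 3: Vt = 0.02164 V

0.02164


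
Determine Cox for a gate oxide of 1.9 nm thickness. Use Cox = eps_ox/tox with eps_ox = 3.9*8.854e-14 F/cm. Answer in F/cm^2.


Step 1: eps_ox = 3.9 * 8.854e-14 = 3.45306e-13 F/cm
Step 2: tox in cm = 1.9 nm * 1e-7 = 1.9000e-07 cm
Step 3: Cox = 3.45306e-13 / 1.9000e-07 = 1.82e-06 F/cm^2

1.82e-06


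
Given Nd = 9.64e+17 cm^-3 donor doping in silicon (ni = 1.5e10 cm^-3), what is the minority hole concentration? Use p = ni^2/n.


Step 1: Since Nd >> ni, n ≈ Nd = 9.64e+17 cm^-3
Step 2: p = ni^2 / n = (1.5e10)^2 / 9.64e+17
Step 3: p = 2.25e20 / 9.64e+17 = 2.33e+02 cm^-3

2.33e+02


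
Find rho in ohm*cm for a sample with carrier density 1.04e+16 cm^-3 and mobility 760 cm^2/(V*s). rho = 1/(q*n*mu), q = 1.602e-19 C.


Step 1: sigma = q * n * mu = 1.602e-19 * 1.04e+16 * 760 = 1.26622e+00 S/cm
Step 2: rho = 1 / sigma = 1 / 1.26622e+00 = 0.7898 ohm*cm

0.7898


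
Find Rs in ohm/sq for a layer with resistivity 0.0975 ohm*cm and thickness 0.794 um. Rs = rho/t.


Step 1: Convert thickness to cm: t = 0.794 um = 7.9400e-05 cm
Step 2: Rs = rho / t = 0.0975 / 7.9400e-05
Step 3: Rs = 1228.0 ohm/sq

1228.0
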